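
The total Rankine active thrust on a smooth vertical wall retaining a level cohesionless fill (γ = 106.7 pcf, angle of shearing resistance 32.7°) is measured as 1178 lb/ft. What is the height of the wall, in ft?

K_a = 0.2985. P_a = ½ K_a γ H² ⇒ H = √(2P_a/(K_a γ)).
H = √(2×1178/(0.2985×106.7)) = 8.601 ft.

8.60 ft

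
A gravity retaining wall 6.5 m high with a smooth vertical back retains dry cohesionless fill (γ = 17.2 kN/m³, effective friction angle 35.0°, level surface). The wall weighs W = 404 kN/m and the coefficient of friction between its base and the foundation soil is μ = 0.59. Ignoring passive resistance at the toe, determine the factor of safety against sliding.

2.42

K_a = tan²(45° − 35.0°/2) = 0.2710.
P_a = ½K_aγH² = 0.5×0.2710×17.2×6.5² = 98.46 kN/m, acting at H/3 = 2.167 m above the base.
FS_sliding = μW / P_a = 0.59×404 / 98.46 = 2.421.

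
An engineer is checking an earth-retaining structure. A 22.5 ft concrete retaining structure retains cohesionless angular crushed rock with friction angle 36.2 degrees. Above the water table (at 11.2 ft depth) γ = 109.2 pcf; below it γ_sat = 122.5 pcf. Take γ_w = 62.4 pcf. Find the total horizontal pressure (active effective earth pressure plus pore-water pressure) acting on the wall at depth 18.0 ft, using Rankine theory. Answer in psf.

K_a = (1 − sin φ)/(1 + sin φ) = 0.2574.
γ' = 122.5 − 62.4 = 60.10 pcf.
Effective vertical stress at 18.0 ft: σ'_v = 109.2×11.2 + 60.10×6.80 = 1632 psf.
σ'_h = K_a σ'_v = 0.2574 × 1632 = 420.0 psf; u = γ_w × 6.80 = 424.3 psf.
Total σ_h = 420.0 + 424.3 = 844.3 psf.

844 psf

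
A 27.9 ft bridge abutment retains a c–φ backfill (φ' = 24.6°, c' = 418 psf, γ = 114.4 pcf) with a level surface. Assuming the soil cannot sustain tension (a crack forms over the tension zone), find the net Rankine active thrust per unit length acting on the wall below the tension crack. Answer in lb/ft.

6430 lb/ft

K_a = 0.4121; √K_a = 0.6420.
Tension-crack depth z_c = 2c/(γ√K_a) = 2×418/(114.4×0.6420) = 11.38 ft.
σ_a at base = K_a γ H − 2c√K_a = 0.4121×114.4×27.9 − 2×418×0.6420 = 778.8 psf.
P_a = ½ × 778.8 × (H − z_c) = 0.5×778.8×16.52 = 6432 lb/ft.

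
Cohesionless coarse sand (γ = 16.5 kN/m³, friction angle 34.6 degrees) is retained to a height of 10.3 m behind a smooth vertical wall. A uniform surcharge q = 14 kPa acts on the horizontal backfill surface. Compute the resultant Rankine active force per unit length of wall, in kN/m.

K_a = tan²(45° − φ/2) = 0.2756.
Soil triangle: ½ K_a γ H² = 0.5×0.2756×16.5×10.3² = 241.2 kN/m.
Surcharge rectangle: K_a q H = 0.2756×14×10.3 = 39.75 kN/m.
Total = 241.2 + 39.75 = 281.0 kN/m.

281 kN/m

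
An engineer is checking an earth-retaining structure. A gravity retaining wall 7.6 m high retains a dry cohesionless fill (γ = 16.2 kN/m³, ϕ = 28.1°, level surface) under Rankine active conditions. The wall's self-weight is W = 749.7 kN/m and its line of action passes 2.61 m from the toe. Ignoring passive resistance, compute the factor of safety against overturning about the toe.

K_a = tan²(45° − 28.1°/2) = 0.3596.
P_a = ½K_aγH² = 0.5×0.3596×16.2×7.6² = 168.2 kN/m, acting at H/3 = 2.533 m above the base.
Overturning moment M_o = P_a × H/3 = 168.2 × 2.533 = 426.2.
Resisting moment M_r = W × 2.61 = 749.7 × 2.61 = 1957.
FS_overturning = M_r/M_o = 1957/426.2 = 4.591.

4.59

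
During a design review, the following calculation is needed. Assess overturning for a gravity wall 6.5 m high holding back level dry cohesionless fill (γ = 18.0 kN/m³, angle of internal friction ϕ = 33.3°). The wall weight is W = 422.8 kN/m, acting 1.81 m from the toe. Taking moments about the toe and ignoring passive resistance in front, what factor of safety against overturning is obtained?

K_a = tan²(45° − 33.3°/2) = 0.2911.
P_a = ½K_aγH² = 0.5×0.2911×18.0×6.5² = 110.7 kN/m, acting at H/3 = 2.167 m above the base.
Overturning moment M_o = P_a × H/3 = 110.7 × 2.167 = 239.9.
Resisting moment M_r = W × 1.81 = 422.8 × 1.81 = 765.3.
FS_overturning = M_r/M_o = 765.3/239.9 = 3.190.

3.19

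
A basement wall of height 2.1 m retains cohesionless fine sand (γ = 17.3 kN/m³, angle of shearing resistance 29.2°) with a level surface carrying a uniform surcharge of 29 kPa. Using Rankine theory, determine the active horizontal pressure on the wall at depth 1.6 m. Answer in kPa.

K_a = (1 − sin φ)/(1 + sin φ) = 0.3442.
σ_v = γz + q = 17.3 × 1.6 + 29 = 56.68 kPa.
σ_h = K_a σ_v = 0.3442 × 56.68 = 19.51 kPa.

19.5 kPa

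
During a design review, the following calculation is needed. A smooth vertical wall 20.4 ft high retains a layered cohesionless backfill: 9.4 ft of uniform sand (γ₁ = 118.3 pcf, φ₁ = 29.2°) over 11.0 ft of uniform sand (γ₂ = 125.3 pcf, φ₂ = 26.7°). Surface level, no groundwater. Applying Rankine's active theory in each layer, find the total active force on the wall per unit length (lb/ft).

K_a1 = tan²(45°−29.2°/2) = 0.3442; K_a2 = tan²(45°−26.7°/2) = 0.3800.
Layer 1: σ at base = K_a1 γ₁ h₁ = 382.8 psf; P₁ = ½×382.8×9.4 = 1799.
Layer 2: σ_v at top = γ₁h₁ = 1112; σ_h top = K_a2×1112 = 422.5; σ_h base = K_a2×(1112+125.3×11.0) = 946.2.
P₂ = ½(422.5+946.2)×11.0 = 7528. Total P_a = 1799+7528 = 9327 lb/ft.

9330 lb/ft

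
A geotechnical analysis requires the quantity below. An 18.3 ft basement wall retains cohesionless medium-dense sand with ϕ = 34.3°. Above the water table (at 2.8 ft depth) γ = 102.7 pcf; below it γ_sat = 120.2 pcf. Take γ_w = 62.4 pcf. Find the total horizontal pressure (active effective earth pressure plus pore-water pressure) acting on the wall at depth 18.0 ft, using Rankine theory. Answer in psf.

1270 psf

K_a = (1 − sin φ)/(1 + sin φ) = 0.2792.
γ' = 120.2 − 62.4 = 57.80 pcf.
Effective vertical stress at 18.0 ft: σ'_v = 102.7×2.8 + 57.80×15.2 = 1166 psf.
σ'_h = K_a σ'_v = 0.2792 × 1166 = 325.5 psf; u = γ_w × 15.2 = 948.5 psf.
Total σ_h = 325.5 + 948.5 = 1274 psf.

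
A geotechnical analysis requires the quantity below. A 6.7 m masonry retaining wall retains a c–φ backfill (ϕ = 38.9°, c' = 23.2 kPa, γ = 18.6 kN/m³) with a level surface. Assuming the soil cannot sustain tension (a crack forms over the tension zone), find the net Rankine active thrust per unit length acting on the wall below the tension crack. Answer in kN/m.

4.67 kN/m

K_a = 0.2285; √K_a = 0.4780.
Tension-crack depth z_c = 2c/(γ√K_a) = 2×23.2/(18.6×0.4780) = 5.218 m.
σ_a at base = K_a γ H − 2c√K_a = 0.2285×18.6×6.7 − 2×23.2×0.4780 = 6.298 kPa.
P_a = ½ × 6.298 × (H − z_c) = 0.5×6.298×1.482 = 4.666 kN/m.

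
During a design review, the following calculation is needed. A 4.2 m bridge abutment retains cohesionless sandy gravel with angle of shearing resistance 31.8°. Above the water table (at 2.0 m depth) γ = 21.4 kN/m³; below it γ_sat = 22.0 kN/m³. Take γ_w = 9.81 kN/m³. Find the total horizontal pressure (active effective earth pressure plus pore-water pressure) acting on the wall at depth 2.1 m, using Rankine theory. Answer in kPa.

14.6 kPa

K_a = (1 − sin φ)/(1 + sin φ) = 0.3098.
γ' = 22.0 − 9.81 = 12.19 kN/m³.
Effective vertical stress at 2.1 m: σ'_v = 21.4×2.0 + 12.19×0.100 = 44.02 kPa.
σ'_h = K_a σ'_v = 0.3098 × 44.02 = 13.64 kPa; u = γ_w × 0.100 = 0.9810 kPa.
Total σ_h = 13.64 + 0.9810 = 14.62 kPa.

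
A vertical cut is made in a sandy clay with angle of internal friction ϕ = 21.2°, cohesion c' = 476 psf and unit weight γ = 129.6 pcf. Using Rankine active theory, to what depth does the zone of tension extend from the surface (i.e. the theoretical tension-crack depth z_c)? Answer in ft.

10.7 ft

K_a = tan²(45° − 21.2°/2) = 0.4688; √K_a = 0.6847.
The active pressure is zero where K_a γ z = 2c√K_a, so z_c = 2c/(γ√K_a) = 2×476/(129.6×0.6847) = 10.73 ft.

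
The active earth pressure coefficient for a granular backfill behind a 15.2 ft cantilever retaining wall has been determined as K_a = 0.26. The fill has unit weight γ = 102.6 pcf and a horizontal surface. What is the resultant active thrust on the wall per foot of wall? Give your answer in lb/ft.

3080 lb/ft

P = ½ K_a γ H² = 0.5 × 0.26 × 102.6 × 15.2² = 3082 lb/ft.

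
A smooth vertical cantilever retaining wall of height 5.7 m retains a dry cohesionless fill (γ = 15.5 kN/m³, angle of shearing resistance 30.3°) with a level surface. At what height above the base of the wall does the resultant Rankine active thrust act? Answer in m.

K_a = 0.3293.
The pressure distribution is triangular, so the resultant acts at H/3 above the base = 5.7/3 = 1.900 m.

1.90 m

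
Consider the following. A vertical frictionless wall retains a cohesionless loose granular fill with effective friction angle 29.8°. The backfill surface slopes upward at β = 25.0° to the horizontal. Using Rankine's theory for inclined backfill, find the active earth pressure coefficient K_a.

0.500

K_a = cos β · (cos β − √(cos²β − cos²φ)) / (cos β + √(cos²β − cos²φ)).
cos β = 0.9063, cos φ = 0.8678, √(cos²β − cos²φ) = 0.2615.
K_a = 0.9063 × (0.9063 − 0.2615)/(0.9063 + 0.2615) = 0.5004.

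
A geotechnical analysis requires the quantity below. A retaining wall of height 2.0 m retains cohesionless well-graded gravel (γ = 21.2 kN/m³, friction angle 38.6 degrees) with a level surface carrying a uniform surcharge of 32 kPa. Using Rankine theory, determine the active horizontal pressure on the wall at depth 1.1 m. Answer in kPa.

K_a = (1 − sin φ)/(1 + sin φ) = 0.2316.
σ_v = γz + q = 21.2 × 1.1 + 32 = 55.32 kPa.
σ_h = K_a σ_v = 0.2316 × 55.32 = 12.81 kPa.

12.8 kPa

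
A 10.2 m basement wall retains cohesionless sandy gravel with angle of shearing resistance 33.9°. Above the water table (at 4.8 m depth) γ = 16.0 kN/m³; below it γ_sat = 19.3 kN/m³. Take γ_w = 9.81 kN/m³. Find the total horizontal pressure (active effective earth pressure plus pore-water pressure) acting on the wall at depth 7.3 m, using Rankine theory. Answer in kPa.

53.1 kPa

K_a = (1 − sin φ)/(1 + sin φ) = 0.2839.
γ' = 19.3 − 9.81 = 9.490 kN/m³.
Effective vertical stress at 7.3 m: σ'_v = 16.0×4.8 + 9.490×2.50 = 100.5 kPa.
σ'_h = K_a σ'_v = 0.2839 × 100.5 = 28.54 kPa; u = γ_w × 2.50 = 24.53 kPa.
Total σ_h = 28.54 + 24.53 = 53.06 kPa.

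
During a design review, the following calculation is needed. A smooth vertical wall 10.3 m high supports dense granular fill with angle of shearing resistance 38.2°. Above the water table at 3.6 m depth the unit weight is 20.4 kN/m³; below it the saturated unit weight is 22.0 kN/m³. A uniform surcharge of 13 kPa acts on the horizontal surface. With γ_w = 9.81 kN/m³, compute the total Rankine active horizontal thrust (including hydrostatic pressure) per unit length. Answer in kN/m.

K_a = tan²(45° − φ/2) = 0.2358.
γ' = 22.0 − 9.81 = 12.19 kN/m³. h₂ = H − d_w = 6.7 m.
σ'_h: at surface K_a·q = 3.065; at WT K_a(q+γd_w) = 20.38; at base K_a(q+γd_w+γ'h₂) = 39.64 kPa.
P₁ = ½(3.065+20.38)×3.6 = 42.20; P₂ = ½(20.38+39.64)×6.7 = 201.1; P_w = ½γ_w h₂² = 220.2.
Total = 42.20+201.1+220.2 = 463.5 kN/m.

463 kN/m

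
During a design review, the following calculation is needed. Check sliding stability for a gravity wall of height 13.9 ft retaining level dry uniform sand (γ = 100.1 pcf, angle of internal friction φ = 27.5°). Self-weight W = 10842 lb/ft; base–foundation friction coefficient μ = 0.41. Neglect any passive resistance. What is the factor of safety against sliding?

1.25

K_a = tan²(45° − 27.5°/2) = 0.3682.
P_a = ½K_aγH² = 0.5×0.3682×100.1×13.9² = 3561 lb/ft, acting at H/3 = 4.633 ft above the base.
FS_sliding = μW / P_a = 0.41×10842 / 3561 = 1.248.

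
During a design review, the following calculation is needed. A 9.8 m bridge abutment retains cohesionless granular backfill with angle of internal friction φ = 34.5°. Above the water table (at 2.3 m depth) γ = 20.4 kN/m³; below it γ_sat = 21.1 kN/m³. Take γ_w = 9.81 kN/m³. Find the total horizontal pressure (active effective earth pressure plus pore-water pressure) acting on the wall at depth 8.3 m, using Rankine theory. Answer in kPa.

K_a = (1 − sin φ)/(1 + sin φ) = 0.2768.
γ' = 21.1 − 9.81 = 11.29 kN/m³.
Effective vertical stress at 8.3 m: σ'_v = 20.4×2.3 + 11.29×6.00 = 114.7 kPa.
σ'_h = K_a σ'_v = 0.2768 × 114.7 = 31.74 kPa; u = γ_w × 6.00 = 58.86 kPa.
Total σ_h = 31.74 + 58.86 = 90.60 kPa.

90.6 kPa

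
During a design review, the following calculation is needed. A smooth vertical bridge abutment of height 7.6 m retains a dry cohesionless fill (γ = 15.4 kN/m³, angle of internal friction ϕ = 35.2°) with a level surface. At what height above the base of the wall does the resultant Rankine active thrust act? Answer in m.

K_a = 0.2687.
The pressure distribution is triangular, so the resultant acts at H/3 above the base = 7.6/3 = 2.533 m.

2.53 m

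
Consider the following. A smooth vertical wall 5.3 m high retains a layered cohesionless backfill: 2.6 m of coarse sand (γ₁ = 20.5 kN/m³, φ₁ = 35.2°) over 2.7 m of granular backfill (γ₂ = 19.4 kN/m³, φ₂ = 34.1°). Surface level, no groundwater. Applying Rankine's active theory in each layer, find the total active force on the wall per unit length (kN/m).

K_a1 = tan²(45°−35.2°/2) = 0.2687; K_a2 = tan²(45°−34.1°/2) = 0.2815.
Layer 1: σ at base = K_a1 γ₁ h₁ = 14.32 kPa; P₁ = ½×14.32×2.6 = 18.62.
Layer 2: σ_v at top = γ₁h₁ = 53.30; σ_h top = K_a2×53.30 = 15.01; σ_h base = K_a2×(53.30+19.4×2.7) = 29.75.
P₂ = ½(15.01+29.75)×2.7 = 60.42. Total P_a = 18.62+60.42 = 79.04 kN/m.

79.0 kN/m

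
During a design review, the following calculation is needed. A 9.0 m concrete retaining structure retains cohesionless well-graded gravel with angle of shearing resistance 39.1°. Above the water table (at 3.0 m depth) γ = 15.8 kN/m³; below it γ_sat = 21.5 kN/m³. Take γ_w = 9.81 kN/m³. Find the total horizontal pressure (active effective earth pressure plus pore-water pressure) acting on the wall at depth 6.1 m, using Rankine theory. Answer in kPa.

49.4 kPa

K_a = (1 − sin φ)/(1 + sin φ) = 0.2265.
γ' = 21.5 − 9.81 = 11.69 kN/m³.
Effective vertical stress at 6.1 m: σ'_v = 15.8×3.0 + 11.69×3.10 = 83.64 kPa.
σ'_h = K_a σ'_v = 0.2265 × 83.64 = 18.94 kPa; u = γ_w × 3.10 = 30.41 kPa.
Total σ_h = 18.94 + 30.41 = 49.35 kPa.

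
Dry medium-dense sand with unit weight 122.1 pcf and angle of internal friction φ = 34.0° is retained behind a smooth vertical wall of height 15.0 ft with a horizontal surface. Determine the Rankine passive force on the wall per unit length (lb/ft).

48600 lb/ft

K_p = tan²(45° + φ/2) = 3.537.
P_p = ½ K_p γ H² = 0.5 × 3.537 × 122.1 × 15.0² = 48590 lb/ft.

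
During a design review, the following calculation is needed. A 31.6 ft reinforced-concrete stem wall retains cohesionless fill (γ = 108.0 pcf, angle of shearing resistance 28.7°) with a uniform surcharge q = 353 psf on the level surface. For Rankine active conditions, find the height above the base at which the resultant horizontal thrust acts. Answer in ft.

11.4 ft

K_a = 0.3511.
Triangular part P₁ = ½K_aγH² = 18930 at H/3 = 10.53 ft; rectangular part P₂ = K_a q H = 3917 at H/2 = 15.80 ft.
ȳ = (P₁·10.53 + P₂·15.80)/(P₁+P₂) = 11.44 ft.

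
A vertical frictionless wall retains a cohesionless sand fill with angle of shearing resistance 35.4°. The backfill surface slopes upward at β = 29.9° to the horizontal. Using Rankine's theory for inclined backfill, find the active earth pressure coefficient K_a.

0.427

K_a = cos β · (cos β − √(cos²β − cos²φ)) / (cos β + √(cos²β − cos²φ)).
cos β = 0.8669, cos φ = 0.8151, √(cos²β − cos²φ) = 0.2951.
K_a = 0.8669 × (0.8669 − 0.2951)/(0.8669 + 0.2951) = 0.4266.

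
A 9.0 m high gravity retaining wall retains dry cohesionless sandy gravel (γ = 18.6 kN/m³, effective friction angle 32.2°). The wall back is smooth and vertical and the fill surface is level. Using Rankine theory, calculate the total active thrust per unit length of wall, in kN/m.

230 kN/m

K_a = tan²(45° − φ/2) = 0.3047.
P_a = ½ K_a γ H² = 0.5 × 0.3047 × 18.6 × 9.0² = 229.6 kN/m.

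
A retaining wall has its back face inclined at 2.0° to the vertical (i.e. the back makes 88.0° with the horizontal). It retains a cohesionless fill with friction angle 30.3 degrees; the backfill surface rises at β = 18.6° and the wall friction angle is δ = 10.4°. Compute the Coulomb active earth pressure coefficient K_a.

K_a = sin²(α+φ) / [sin²α · sin(α−δ) · (1 + √{sin(φ+δ)sin(φ−β) / (sin(α−δ)sin(α+β))})²].
With α = 88.0°, φ = 30.3°, δ = 10.4°, β = 18.6°: K_a = 0.4198.

0.420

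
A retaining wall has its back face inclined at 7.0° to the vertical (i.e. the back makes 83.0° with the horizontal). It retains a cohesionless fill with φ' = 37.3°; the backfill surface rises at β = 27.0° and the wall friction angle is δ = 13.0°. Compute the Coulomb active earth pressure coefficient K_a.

0.414

K_a = sin²(α+φ) / [sin²α · sin(α−δ) · (1 + √{sin(φ+δ)sin(φ−β) / (sin(α−δ)sin(α+β))})²].
With α = 83.0°, φ = 37.3°, δ = 13.0°, β = 27.0°: K_a = 0.4140.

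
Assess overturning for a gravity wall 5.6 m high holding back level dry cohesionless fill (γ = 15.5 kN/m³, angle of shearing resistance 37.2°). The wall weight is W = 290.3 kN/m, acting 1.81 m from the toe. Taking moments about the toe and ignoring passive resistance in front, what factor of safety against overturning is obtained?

4.70

K_a = tan²(45° − 37.2°/2) = 0.2464.
P_a = ½K_aγH² = 0.5×0.2464×15.5×5.6² = 59.89 kN/m, acting at H/3 = 1.867 m above the base.
Overturning moment M_o = P_a × H/3 = 59.89 × 1.867 = 111.8.
Resisting moment M_r = W × 1.81 = 290.3 × 1.81 = 525.4.
FS_overturning = M_r/M_o = 525.4/111.8 = 4.700.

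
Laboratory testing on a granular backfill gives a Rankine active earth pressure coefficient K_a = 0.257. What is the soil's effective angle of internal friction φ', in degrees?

36.2°

K_a = tan²(45° − φ/2) ⇒ 45° − φ/2 = arctan(√0.257) = 26.88°.
φ = 2(45° − 26.88°) = 36.23°.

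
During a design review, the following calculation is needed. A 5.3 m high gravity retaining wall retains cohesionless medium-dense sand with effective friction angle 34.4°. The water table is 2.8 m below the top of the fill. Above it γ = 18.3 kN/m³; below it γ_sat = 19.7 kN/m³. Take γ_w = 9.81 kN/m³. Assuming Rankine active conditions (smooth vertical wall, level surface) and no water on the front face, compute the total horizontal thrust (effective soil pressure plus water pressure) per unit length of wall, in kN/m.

94.8 kN/m

K_a = tan²(45° − φ/2) = 0.2780.
γ' = 19.7 − 9.81 = 9.890 kN/m³. Depth below WT = 2.5 m.
σ'_h at WT = K_a γ d_w = 14.24 kPa; at base = 14.24 + K_a γ' × 2.5 = 21.12 kPa.
P₁ (0–2.8 m) = ½×14.24×2.8 = 19.94. P₂ (2.8–5.3 m) = ½(14.24+21.12)×2.5 = 44.20.
P_w = ½ γ_w h₂² = 0.5×9.81×2.5² = 30.66. Total = 19.94+44.20+30.66 = 94.80 kN/m.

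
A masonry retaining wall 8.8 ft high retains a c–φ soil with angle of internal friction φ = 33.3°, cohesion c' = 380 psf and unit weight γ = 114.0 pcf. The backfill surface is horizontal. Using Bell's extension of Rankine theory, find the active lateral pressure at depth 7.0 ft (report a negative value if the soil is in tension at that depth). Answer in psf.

K_a = (1 − sin φ)/(1 + sin φ) = 0.2911.
σ_a = K_a γ z − 2c√K_a = 0.2911×114.0×7.0 − 2×380×0.5396 = -177.7 psf.

-178 psf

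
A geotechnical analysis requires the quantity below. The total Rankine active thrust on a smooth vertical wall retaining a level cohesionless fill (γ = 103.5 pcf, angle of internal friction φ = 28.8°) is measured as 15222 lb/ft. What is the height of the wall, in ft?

K_a = 0.3498. P_a = ½ K_a γ H² ⇒ H = √(2P_a/(K_a γ)).
H = √(2×15222/(0.3498×103.5)) = 29.00 ft.

29.0 ft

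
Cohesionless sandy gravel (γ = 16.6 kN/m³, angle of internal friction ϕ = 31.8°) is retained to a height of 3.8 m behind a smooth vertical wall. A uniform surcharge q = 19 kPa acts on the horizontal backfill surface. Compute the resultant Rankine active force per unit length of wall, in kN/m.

59.5 kN/m

K_a = tan²(45° − φ/2) = 0.3098.
Soil triangle: ½ K_a γ H² = 0.5×0.3098×16.6×3.8² = 37.13 kN/m.
Surcharge rectangle: K_a q H = 0.3098×19×3.8 = 22.37 kN/m.
Total = 37.13 + 22.37 = 59.50 kN/m.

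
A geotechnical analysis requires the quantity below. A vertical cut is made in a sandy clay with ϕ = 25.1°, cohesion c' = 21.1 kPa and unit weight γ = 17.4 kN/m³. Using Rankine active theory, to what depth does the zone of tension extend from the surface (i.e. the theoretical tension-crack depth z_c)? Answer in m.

3.81 m

K_a = tan²(45° − 25.1°/2) = 0.4043; √K_a = 0.6358.
The active pressure is zero where K_a γ z = 2c√K_a, so z_c = 2c/(γ√K_a) = 2×21.1/(17.4×0.6358) = 3.814 m.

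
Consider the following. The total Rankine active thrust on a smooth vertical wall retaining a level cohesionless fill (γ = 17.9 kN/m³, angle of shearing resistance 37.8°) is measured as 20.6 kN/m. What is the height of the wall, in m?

3.10 m

K_a = 0.2400. P_a = ½ K_a γ H² ⇒ H = √(2P_a/(K_a γ)).
H = √(2×20.6/(0.2400×17.9)) = 3.097 m.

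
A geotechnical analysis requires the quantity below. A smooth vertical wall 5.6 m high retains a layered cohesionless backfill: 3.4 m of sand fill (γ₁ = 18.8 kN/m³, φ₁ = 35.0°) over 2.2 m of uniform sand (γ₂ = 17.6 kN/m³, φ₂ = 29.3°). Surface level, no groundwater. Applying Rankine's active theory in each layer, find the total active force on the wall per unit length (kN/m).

92.3 kN/m

K_a1 = tan²(45°−35.0°/2) = 0.2710; K_a2 = tan²(45°−29.3°/2) = 0.3428.
Layer 1: σ at base = K_a1 γ₁ h₁ = 17.32 kPa; P₁ = ½×17.32×3.4 = 29.45.
Layer 2: σ_v at top = γ₁h₁ = 63.92; σ_h top = K_a2×63.92 = 21.91; σ_h base = K_a2×(63.92+17.6×2.2) = 35.19.
P₂ = ½(21.91+35.19)×2.2 = 62.81. Total P_a = 29.45+62.81 = 92.26 kN/m.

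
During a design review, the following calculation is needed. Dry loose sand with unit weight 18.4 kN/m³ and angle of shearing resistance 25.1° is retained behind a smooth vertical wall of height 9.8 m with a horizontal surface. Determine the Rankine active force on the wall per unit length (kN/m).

K_a = tan²(45° − φ/2) = 0.4043.
P_a = ½ K_a γ H² = 0.5 × 0.4043 × 18.4 × 9.8² = 357.2 kN/m.

357 kN/m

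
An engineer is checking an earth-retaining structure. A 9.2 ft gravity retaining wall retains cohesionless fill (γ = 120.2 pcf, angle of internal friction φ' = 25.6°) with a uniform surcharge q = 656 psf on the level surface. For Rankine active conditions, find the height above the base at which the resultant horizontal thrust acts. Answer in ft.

K_a = 0.3966.
Triangular part P₁ = ½K_aγH² = 2017 at H/3 = 3.067 ft; rectangular part P₂ = K_a q H = 2393 at H/2 = 4.600 ft.
ȳ = (P₁·3.067 + P₂·4.600)/(P₁+P₂) = 3.899 ft.

3.90 ft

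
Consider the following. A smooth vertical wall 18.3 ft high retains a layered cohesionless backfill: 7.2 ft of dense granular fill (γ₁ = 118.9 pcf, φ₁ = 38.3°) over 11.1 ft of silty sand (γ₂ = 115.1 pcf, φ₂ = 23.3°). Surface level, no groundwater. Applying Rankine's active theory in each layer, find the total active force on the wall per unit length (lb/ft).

7910 lb/ft

K_a1 = tan²(45°−38.3°/2) = 0.2347; K_a2 = tan²(45°−23.3°/2) = 0.4331.
Layer 1: σ at base = K_a1 γ₁ h₁ = 201.0 psf; P₁ = ½×201.0×7.2 = 723.4.
Layer 2: σ_v at top = γ₁h₁ = 856.1; σ_h top = K_a2×856.1 = 370.8; σ_h base = K_a2×(856.1+115.1×11.1) = 924.2.
P₂ = ½(370.8+924.2)×11.1 = 7187. Total P_a = 723.4+7187 = 7910 lb/ft.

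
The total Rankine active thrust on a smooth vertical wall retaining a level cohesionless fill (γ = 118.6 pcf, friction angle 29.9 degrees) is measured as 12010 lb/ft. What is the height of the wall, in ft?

K_a = 0.3347. P_a = ½ K_a γ H² ⇒ H = √(2P_a/(K_a γ)).
H = √(2×12010/(0.3347×118.6)) = 24.60 ft.

24.6 ft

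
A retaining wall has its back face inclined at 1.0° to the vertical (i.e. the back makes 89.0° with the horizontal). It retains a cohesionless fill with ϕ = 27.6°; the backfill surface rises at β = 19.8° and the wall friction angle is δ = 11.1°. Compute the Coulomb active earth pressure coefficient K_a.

0.482

K_a = sin²(α+φ) / [sin²α · sin(α−δ) · (1 + √{sin(φ+δ)sin(φ−β) / (sin(α−δ)sin(α+β))})²].
With α = 89.0°, φ = 27.6°, δ = 11.1°, β = 19.8°: K_a = 0.4819.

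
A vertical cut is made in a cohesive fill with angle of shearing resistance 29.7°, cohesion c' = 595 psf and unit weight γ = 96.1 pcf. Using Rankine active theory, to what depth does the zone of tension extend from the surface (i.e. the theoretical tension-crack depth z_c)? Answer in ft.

K_a = tan²(45° − 29.7°/2) = 0.3374; √K_a = 0.5808.
The active pressure is zero where K_a γ z = 2c√K_a, so z_c = 2c/(γ√K_a) = 2×595/(96.1×0.5808) = 21.32 ft.

21.3 ft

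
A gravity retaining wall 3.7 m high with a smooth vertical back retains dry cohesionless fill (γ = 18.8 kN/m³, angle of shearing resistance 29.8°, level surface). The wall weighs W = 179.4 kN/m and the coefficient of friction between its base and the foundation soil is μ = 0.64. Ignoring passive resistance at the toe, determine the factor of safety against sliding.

K_a = tan²(45° − 29.8°/2) = 0.3360.
P_a = ½K_aγH² = 0.5×0.3360×18.8×3.7² = 43.24 kN/m, acting at H/3 = 1.233 m above the base.
FS_sliding = μW / P_a = 0.64×179.4 / 43.24 = 2.655.

2.66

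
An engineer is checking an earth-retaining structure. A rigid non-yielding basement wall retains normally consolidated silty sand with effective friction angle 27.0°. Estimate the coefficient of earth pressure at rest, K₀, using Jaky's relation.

K₀ = 1 − sin φ' = 1 − sin 27.0° = 0.5460.

0.546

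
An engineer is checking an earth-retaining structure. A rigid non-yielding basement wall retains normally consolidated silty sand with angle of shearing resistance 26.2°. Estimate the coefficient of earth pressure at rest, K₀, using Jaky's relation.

K₀ = 1 − sin φ' = 1 − sin 26.2° = 0.5585.

0.558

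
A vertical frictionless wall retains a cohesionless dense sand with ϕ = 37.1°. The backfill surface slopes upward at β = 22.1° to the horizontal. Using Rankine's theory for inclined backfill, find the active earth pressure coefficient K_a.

K_a = cos β · (cos β − √(cos²β − cos²φ)) / (cos β + √(cos²β − cos²φ)).
cos β = 0.9265, cos φ = 0.7976, √(cos²β − cos²φ) = 0.4715.
K_a = 0.9265 × (0.9265 − 0.4715)/(0.9265 + 0.4715) = 0.3016.

0.302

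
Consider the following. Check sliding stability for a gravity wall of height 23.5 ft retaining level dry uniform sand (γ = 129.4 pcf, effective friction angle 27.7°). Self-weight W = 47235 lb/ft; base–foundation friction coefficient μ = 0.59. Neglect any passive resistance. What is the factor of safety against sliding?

2.13

K_a = tan²(45° − 27.7°/2) = 0.3653.
P_a = ½K_aγH² = 0.5×0.3653×129.4×23.5² = 13050 lb/ft, acting at H/3 = 7.833 ft above the base.
FS_sliding = μW / P_a = 0.59×47235 / 13050 = 2.135.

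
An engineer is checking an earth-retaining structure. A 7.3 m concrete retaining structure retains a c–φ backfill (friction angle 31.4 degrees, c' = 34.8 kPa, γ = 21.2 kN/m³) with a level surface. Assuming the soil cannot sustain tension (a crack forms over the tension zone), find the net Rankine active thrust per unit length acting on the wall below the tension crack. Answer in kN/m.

7.02 kN/m

K_a = 0.3149; √K_a = 0.5612.
Tension-crack depth z_c = 2c/(γ√K_a) = 2×34.8/(21.2×0.5612) = 5.850 m.
σ_a at base = K_a γ H − 2c√K_a = 0.3149×21.2×7.3 − 2×34.8×0.5612 = 9.679 kPa.
P_a = ½ × 9.679 × (H − z_c) = 0.5×9.679×1.450 = 7.016 kN/m.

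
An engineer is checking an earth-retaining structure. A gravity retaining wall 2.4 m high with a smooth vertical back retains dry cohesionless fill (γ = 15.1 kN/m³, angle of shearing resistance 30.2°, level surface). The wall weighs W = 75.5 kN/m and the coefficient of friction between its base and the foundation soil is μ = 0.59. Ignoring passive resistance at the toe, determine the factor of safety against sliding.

K_a = tan²(45° − 30.2°/2) = 0.3307.
P_a = ½K_aγH² = 0.5×0.3307×15.1×2.4² = 14.38 kN/m, acting at H/3 = 0.8000 m above the base.
FS_sliding = μW / P_a = 0.59×75.5 / 14.38 = 3.098.

3.10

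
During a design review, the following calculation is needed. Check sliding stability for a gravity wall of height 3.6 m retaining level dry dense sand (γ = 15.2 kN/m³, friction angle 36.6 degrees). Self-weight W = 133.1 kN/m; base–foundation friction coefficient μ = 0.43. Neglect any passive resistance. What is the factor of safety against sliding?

2.30

K_a = tan²(45° − 36.6°/2) = 0.2530.
P_a = ½K_aγH² = 0.5×0.2530×15.2×3.6² = 24.92 kN/m, acting at H/3 = 1.200 m above the base.
FS_sliding = μW / P_a = 0.43×133.1 / 24.92 = 2.297.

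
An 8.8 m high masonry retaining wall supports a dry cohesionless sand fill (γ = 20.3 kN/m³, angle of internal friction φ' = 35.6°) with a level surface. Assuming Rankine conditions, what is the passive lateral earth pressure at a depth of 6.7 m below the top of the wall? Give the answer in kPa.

515 kPa

K_p = (1 + sin φ)/(1 − sin φ) = 3.786.
σ_h = K_p γ z = 3.786 × 20.3 × 6.7 = 514.9 kPa.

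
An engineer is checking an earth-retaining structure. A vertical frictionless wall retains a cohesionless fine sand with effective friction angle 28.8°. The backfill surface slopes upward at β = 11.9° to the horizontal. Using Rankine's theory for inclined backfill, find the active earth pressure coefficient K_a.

K_a = cos β · (cos β − √(cos²β − cos²φ)) / (cos β + √(cos²β − cos²φ)).
cos β = 0.9785, cos φ = 0.8763, √(cos²β − cos²φ) = 0.4354.
K_a = 0.9785 × (0.9785 − 0.4354)/(0.9785 + 0.4354) = 0.3759.

0.376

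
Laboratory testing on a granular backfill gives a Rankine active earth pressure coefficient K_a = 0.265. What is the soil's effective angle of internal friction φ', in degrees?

35.5°

K_a = tan²(45° − φ/2) ⇒ 45° − φ/2 = arctan(√0.265) = 27.24°.
φ = 2(45° − 27.24°) = 35.52°.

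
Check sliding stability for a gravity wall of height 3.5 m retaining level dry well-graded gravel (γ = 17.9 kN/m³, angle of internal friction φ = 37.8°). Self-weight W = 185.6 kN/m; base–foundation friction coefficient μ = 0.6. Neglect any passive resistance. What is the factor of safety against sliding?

4.23

K_a = tan²(45° − 37.8°/2) = 0.2400.
P_a = ½K_aγH² = 0.5×0.2400×17.9×3.5² = 26.31 kN/m, acting at H/3 = 1.167 m above the base.
FS_sliding = μW / P_a = 0.6×185.6 / 26.31 = 4.232.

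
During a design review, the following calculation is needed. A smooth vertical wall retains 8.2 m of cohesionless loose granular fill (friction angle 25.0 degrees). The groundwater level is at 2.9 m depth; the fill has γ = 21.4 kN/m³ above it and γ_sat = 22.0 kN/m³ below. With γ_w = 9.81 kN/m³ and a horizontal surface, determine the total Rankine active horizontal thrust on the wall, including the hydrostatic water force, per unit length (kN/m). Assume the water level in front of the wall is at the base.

377 kN/m

K_a = tan²(45° − φ/2) = 0.4059.
γ' = 22.0 − 9.81 = 12.19 kN/m³. Depth below WT = 5.3 m.
σ'_h at WT = K_a γ d_w = 25.19 kPa; at base = 25.19 + K_a γ' × 5.3 = 51.41 kPa.
P₁ (0–2.9 m) = ½×25.19×2.9 = 36.52. P₂ (2.9–8.2 m) = ½(25.19+51.41)×5.3 = 203.0.
P_w = ½ γ_w h₂² = 0.5×9.81×5.3² = 137.8. Total = 36.52+203.0+137.8 = 377.3 kN/m.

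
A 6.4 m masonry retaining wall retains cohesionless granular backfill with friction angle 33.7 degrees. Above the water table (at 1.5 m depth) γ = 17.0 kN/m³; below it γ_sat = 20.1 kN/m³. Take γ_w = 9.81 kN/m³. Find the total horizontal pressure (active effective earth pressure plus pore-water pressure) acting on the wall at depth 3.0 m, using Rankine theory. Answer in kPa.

26.4 kPa

K_a = (1 − sin φ)/(1 + sin φ) = 0.2863.
γ' = 20.1 − 9.81 = 10.29 kN/m³.
Effective vertical stress at 3.0 m: σ'_v = 17.0×1.5 + 10.29×1.50 = 40.94 kPa.
σ'_h = K_a σ'_v = 0.2863 × 40.94 = 11.72 kPa; u = γ_w × 1.50 = 14.71 kPa.
Total σ_h = 11.72 + 14.71 = 26.43 kPa.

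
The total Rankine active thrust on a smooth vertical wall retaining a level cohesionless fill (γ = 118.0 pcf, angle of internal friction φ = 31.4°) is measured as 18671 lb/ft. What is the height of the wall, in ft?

K_a = 0.3149. P_a = ½ K_a γ H² ⇒ H = √(2P_a/(K_a γ)).
H = √(2×18671/(0.3149×118.0)) = 31.70 ft.

31.7 ft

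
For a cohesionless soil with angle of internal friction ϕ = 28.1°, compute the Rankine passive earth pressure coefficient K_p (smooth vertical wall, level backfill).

K_p = (1 + sin φ)/(1 − sin φ) = tan²(45° + 28.1°/2) = 2.781.

2.78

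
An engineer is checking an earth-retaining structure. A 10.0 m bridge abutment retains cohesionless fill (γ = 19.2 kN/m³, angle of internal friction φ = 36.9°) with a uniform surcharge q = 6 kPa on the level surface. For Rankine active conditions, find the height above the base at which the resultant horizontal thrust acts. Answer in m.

3.43 m

K_a = 0.2497.
Triangular part P₁ = ½K_aγH² = 239.7 at H/3 = 3.333 m; rectangular part P₂ = K_a q H = 14.98 at H/2 = 5.000 m.
ȳ = (P₁·3.333 + P₂·5.000)/(P₁+P₂) = 3.431 m.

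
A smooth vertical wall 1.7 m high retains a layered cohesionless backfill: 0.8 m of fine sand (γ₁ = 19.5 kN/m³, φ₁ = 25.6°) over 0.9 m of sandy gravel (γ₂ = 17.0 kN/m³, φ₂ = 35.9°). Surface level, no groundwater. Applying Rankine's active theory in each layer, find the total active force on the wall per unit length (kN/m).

7.93 kN/m

K_a1 = tan²(45°−25.6°/2) = 0.3966; K_a2 = tan²(45°−35.9°/2) = 0.2607.
Layer 1: σ at base = K_a1 γ₁ h₁ = 6.186 kPa; P₁ = ½×6.186×0.8 = 2.475.
Layer 2: σ_v at top = γ₁h₁ = 15.60; σ_h top = K_a2×15.60 = 4.068; σ_h base = K_a2×(15.60+17.0×0.9) = 8.057.
P₂ = ½(4.068+8.057)×0.9 = 5.456. Total P_a = 2.475+5.456 = 7.931 kN/m.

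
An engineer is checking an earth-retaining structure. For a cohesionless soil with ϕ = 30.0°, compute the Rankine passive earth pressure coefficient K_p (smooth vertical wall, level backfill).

K_p = (1 + sin φ)/(1 − sin φ) = tan²(45° + 30.0°/2) = 3.000.

3.00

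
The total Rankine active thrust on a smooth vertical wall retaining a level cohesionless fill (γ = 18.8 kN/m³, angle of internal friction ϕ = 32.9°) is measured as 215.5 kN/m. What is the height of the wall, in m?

8.80 m

K_a = 0.2960. P_a = ½ K_a γ H² ⇒ H = √(2P_a/(K_a γ)).
H = √(2×215.5/(0.2960×18.8)) = 8.800 m.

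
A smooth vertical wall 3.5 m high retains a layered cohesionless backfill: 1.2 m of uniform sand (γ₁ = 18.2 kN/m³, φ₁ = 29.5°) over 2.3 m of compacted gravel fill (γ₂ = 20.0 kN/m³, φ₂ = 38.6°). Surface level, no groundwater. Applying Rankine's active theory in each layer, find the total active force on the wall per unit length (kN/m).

28.3 kN/m

K_a1 = tan²(45°−29.5°/2) = 0.3401; K_a2 = tan²(45°−38.6°/2) = 0.2316.
Layer 1: σ at base = K_a1 γ₁ h₁ = 7.428 kPa; P₁ = ½×7.428×1.2 = 4.457.
Layer 2: σ_v at top = γ₁h₁ = 21.84; σ_h top = K_a2×21.84 = 5.059; σ_h base = K_a2×(21.84+20.0×2.3) = 15.71.
P₂ = ½(5.059+15.71)×2.3 = 23.89. Total P_a = 4.457+23.89 = 28.34 kN/m.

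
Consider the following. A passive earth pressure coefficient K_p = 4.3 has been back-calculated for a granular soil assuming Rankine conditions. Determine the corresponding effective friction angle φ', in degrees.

K_p = (1+sin φ)/(1−sin φ) ⇒ sin φ = (K_p − 1)/(K_p + 1) = 0.6226.
φ = arcsin(0.6226) = 38.51°.

38.5°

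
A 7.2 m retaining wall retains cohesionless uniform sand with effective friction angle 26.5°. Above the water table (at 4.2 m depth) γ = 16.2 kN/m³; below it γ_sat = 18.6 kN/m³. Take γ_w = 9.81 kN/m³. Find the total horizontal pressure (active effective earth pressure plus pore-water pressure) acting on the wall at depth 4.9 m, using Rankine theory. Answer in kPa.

K_a = (1 − sin φ)/(1 + sin φ) = 0.3829.
γ' = 18.6 − 9.81 = 8.790 kN/m³.
Effective vertical stress at 4.9 m: σ'_v = 16.2×4.2 + 8.790×0.700 = 74.19 kPa.
σ'_h = K_a σ'_v = 0.3829 × 74.19 = 28.41 kPa; u = γ_w × 0.700 = 6.867 kPa.
Total σ_h = 28.41 + 6.867 = 35.28 kPa.

35.3 kPa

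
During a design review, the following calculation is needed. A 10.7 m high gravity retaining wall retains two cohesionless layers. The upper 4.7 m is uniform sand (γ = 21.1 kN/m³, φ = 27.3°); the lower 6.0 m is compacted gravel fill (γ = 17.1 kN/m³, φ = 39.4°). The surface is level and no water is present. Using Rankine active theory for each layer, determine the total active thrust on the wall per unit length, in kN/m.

288 kN/m

K_a1 = tan²(45°−27.3°/2) = 0.3711; K_a2 = tan²(45°−39.4°/2) = 0.2234.
Layer 1: σ at base = K_a1 γ₁ h₁ = 36.81 kPa; P₁ = ½×36.81×4.7 = 86.49.
Layer 2: σ_v at top = γ₁h₁ = 99.17; σ_h top = K_a2×99.17 = 22.16; σ_h base = K_a2×(99.17+17.1×6.0) = 45.08.
P₂ = ½(22.16+45.08)×6.0 = 201.7. Total P_a = 86.49+201.7 = 288.2 kN/m.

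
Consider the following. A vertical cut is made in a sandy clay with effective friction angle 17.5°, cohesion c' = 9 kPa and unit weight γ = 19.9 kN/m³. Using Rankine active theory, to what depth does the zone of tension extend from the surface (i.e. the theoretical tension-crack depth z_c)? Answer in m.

K_a = tan²(45° − 17.5°/2) = 0.5376; √K_a = 0.7332.
The active pressure is zero where K_a γ z = 2c√K_a, so z_c = 2c/(γ√K_a) = 2×9/(19.9×0.7332) = 1.234 m.

1.23 m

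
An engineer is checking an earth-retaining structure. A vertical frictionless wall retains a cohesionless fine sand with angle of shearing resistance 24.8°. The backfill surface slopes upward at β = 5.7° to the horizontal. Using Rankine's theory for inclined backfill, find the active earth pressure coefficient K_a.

0.417

K_a = cos β · (cos β − √(cos²β − cos²φ)) / (cos β + √(cos²β − cos²φ)).
cos β = 0.9951, cos φ = 0.9078, √(cos²β − cos²φ) = 0.4075.
K_a = 0.9951 × (0.9951 − 0.4075)/(0.9951 + 0.4075) = 0.4168.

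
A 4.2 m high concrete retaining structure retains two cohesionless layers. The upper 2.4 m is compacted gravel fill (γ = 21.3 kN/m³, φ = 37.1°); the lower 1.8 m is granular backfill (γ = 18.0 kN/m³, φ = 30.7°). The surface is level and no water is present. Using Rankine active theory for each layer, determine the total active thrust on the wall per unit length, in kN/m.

K_a1 = tan²(45°−37.1°/2) = 0.2475; K_a2 = tan²(45°−30.7°/2) = 0.3240.
Layer 1: σ at base = K_a1 γ₁ h₁ = 12.65 kPa; P₁ = ½×12.65×2.4 = 15.18.
Layer 2: σ_v at top = γ₁h₁ = 51.12; σ_h top = K_a2×51.12 = 16.56; σ_h base = K_a2×(51.12+18.0×1.8) = 27.06.
P₂ = ½(16.56+27.06)×1.8 = 39.26. Total P_a = 15.18+39.26 = 54.45 kN/m.

54.4 kN/m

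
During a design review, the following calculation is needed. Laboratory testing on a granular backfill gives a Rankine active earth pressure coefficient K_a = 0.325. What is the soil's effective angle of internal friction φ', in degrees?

30.6°

K_a = tan²(45° − φ/2) ⇒ 45° − φ/2 = arctan(√0.325) = 29.69°.
φ = 2(45° − 29.69°) = 30.63°.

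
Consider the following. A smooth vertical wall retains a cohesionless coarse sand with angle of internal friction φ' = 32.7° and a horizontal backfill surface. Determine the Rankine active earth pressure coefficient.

0.298

K_a = (1 − sin φ)/(1 + sin φ) = (1 − sin 32.7°)/(1 + sin 32.7°) = 0.2985.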